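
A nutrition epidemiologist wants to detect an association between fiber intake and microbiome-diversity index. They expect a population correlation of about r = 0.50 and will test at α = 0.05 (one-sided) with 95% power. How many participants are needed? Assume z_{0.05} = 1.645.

Fisher's z: C = ½·ln((1+r)/(1−r)) = ½·ln(3.0000) = 0.5493.
n = ((z_{α} + z_β)/C)² + 3.
(1.645 + 1.645) / 0.5493 = 3.290 / 0.5493 = 5.989.
n = 5.989² + 3 = 35.87 + 3 = 38.9.
Round up.

n = 39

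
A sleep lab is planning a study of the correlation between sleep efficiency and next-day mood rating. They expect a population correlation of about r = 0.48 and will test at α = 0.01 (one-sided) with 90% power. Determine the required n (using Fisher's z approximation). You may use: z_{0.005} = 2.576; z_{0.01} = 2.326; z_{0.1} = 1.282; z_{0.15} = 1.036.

Fisher's z: C = ½·ln((1+r)/(1−r)) = ½·ln(2.8462) = 0.5230.
n = ((z_{α} + z_β)/C)² + 3.
(2.326 + 1.282) / 0.5230 = 3.608 / 0.5230 = 6.899.
n = 6.899² + 3 = 47.59 + 3 = 50.6.
Round up.

n = 51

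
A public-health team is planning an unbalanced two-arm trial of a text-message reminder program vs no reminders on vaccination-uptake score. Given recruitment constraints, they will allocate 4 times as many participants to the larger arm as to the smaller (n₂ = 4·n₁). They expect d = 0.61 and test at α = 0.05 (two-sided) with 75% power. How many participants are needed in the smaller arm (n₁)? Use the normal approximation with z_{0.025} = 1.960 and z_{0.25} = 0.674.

With allocation ratio k = n₂/n₁ = 4, Var(x̄₁−x̄₂) = σ²(1/n₁ + 1/(k·n₁)) = σ²·(k+1)/(k·n₁).
So n₁ = (1 + 1/k)·((z_{α/2} + z_β)/d)² = 1.250 × (2.634/0.61)².
n₁ = 1.250 × 18.65 = 23.3.
Round up: n₁ = 24, giving n₂ = 4 × 24 = 96.

n₁ = 24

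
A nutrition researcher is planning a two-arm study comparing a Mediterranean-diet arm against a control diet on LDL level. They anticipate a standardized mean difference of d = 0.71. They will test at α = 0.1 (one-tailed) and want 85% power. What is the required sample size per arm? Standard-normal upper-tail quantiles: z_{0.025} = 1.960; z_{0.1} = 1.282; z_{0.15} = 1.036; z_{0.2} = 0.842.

For two independent groups with equal n: n = 2·((z_{α} + z_β) / d)².
z_{α} + z_β = 1.282 + 1.036 = 2.318.
n = 2 × (2.318 / 0.71)² = 2 × 3.265² = 2 × 10.66 = 21.3.
Round up to the next whole participant.

n = 22 per group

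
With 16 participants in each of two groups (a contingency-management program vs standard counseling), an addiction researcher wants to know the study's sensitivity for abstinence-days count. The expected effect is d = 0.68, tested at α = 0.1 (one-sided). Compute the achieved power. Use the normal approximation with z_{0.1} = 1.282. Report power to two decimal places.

power ≈ 0.74

For two equal groups, power = Φ(d·√(n/2) − z_{α}).
d·√(n/2) = 0.68 × √(16/2) = 0.68 × 2.828 = 1.923.
z_β = 1.923 − 1.282 = 0.641.
Power = Φ(0.641) = 0.739.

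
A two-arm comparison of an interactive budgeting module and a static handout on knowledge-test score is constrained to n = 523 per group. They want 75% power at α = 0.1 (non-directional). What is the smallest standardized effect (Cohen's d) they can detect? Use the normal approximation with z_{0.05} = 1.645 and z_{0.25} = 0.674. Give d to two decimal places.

d_min ≈ 0.14

For two independent groups of n = 523 each: d_min = (z_{α/2} + z_β)·√(2/n).
z-sum = 1.645 + 0.674 = 2.319.
d_min = 2.319 × √(2/523) = 2.319 × 0.0618 = 0.143.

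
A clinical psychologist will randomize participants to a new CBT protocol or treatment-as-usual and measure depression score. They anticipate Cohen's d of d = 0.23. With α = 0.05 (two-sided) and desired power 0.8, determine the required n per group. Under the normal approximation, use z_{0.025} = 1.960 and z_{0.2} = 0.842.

For two independent groups with equal n: n = 2·((z_{α/2} + z_β) / d)².
z_{α/2} + z_β = 1.960 + 0.842 = 2.802.
n = 2 × (2.802 / 0.23)² = 2 × 12.183² = 2 × 148.42 = 296.8.
Round up to the next whole participant.

n = 297 per group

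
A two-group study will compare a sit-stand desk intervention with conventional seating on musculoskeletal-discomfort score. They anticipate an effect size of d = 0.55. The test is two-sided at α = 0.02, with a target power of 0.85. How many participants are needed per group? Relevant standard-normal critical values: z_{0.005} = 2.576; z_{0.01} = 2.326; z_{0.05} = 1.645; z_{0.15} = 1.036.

For two independent groups with equal n: n = 2·((z_{α/2} + z_β) / d)².
z_{α/2} + z_β = 2.326 + 1.036 = 3.362.
n = 2 × (3.362 / 0.55)² = 2 × 6.113² = 2 × 37.37 = 74.7.
Round up to the next whole participant.

n = 75 per group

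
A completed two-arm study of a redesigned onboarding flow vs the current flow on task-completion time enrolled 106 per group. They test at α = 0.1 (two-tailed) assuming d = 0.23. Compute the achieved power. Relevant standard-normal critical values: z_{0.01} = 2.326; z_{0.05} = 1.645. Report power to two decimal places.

For two equal groups, power = Φ(d·√(n/2) − z_{α/2}).
d·√(n/2) = 0.23 × √(106/2) = 0.23 × 7.280 = 1.674.
z_β = 1.674 − 1.645 = 0.029.
Power = Φ(0.029) = 0.512.

power ≈ 0.51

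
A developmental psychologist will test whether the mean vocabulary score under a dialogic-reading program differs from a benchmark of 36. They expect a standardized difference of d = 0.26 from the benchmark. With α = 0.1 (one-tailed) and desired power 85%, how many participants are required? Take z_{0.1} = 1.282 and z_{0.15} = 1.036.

For a one-sample test: n = ((z_{α} + z_β) / d)².
z_{α} + z_β = 1.282 + 1.036 = 2.318.
n = (2.318 / 0.26)² = 8.915² = 79.48.
Round up.

n = 80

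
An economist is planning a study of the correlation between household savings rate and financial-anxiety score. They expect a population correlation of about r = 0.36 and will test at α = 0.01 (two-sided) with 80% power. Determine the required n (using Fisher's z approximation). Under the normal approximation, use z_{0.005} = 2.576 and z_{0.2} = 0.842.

n = 86

Fisher's z: C = ½·ln((1+r)/(1−r)) = ½·ln(2.1250) = 0.3769.
n = ((z_{α/2} + z_β)/C)² + 3.
(2.576 + 0.842) / 0.3769 = 3.418 / 0.3769 = 9.069.
n = 9.069² + 3 = 82.24 + 3 = 85.2.
Round up.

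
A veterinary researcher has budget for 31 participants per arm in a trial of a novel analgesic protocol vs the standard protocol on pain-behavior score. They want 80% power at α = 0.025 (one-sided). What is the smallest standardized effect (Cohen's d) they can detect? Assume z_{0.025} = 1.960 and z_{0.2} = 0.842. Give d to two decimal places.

d_min ≈ 0.71

For two independent groups of n = 31 each: d_min = (z_{α} + z_β)·√(2/n).
z-sum = 1.960 + 0.842 = 2.802.
d_min = 2.802 × √(2/31) = 2.802 × 0.2540 = 0.712.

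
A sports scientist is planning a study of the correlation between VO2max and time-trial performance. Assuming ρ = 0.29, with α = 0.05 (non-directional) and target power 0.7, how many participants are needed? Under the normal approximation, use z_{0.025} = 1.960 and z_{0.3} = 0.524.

n = 73

Fisher's z: C = ½·ln((1+r)/(1−r)) = ½·ln(1.8169) = 0.2986.
n = ((z_{α/2} + z_β)/C)² + 3.
(1.960 + 0.524) / 0.2986 = 2.484 / 0.2986 = 8.319.
n = 8.319² + 3 = 69.20 + 3 = 72.2.
Round up.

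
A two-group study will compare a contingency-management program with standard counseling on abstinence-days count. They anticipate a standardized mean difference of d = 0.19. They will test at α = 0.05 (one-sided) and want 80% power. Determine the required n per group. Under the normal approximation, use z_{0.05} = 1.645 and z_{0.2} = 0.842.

For two independent groups with equal n: n = 2·((z_{α} + z_β) / d)².
z_{α} + z_β = 1.645 + 0.842 = 2.487.
n = 2 × (2.487 / 0.19)² = 2 × 13.089² = 2 × 171.33 = 342.7.
Round up to the next whole participant.

n = 343 per group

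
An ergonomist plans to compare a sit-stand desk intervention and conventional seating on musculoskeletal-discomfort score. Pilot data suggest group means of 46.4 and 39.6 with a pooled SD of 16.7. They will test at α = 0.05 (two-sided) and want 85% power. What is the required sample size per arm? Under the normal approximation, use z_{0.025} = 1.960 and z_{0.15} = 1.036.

n = 109 per group

Cohen's d = |M₁ − M₂| / SD_pooled = |46.4 − 39.6| / 16.7 = 6.8 / 16.7 = 0.407.
For two independent groups with equal n: n = 2·((z_{α/2} + z_β) / d)².
z_{α/2} + z_β = 1.960 + 1.036 = 2.996.
n = 2 × (2.996 / 0.407)² = 2 × 7.361² = 2 × 54.19 = 108.4.
Round up to the next whole participant.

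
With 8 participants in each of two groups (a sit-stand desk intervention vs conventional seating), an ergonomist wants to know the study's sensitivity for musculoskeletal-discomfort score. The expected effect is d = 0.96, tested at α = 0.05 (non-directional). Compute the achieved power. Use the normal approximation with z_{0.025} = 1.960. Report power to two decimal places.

For two equal groups, power = Φ(d·√(n/2) − z_{α/2}).
d·√(n/2) = 0.96 × √(8/2) = 0.96 × 2.000 = 1.920.
z_β = 1.920 − 1.960 = -0.040.
Power = Φ(-0.040) = 0.484.

power ≈ 0.48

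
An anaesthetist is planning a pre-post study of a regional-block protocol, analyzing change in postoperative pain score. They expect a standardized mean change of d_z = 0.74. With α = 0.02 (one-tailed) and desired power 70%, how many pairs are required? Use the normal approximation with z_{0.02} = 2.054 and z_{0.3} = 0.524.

For a paired (one-sample on differences) test: n = ((z_{α} + z_β) / d)².
z_{α} + z_β = 2.054 + 0.524 = 2.578.
n = (2.578 / 0.74)² = 3.484² = 12.14.
Round up.

n = 13 pairs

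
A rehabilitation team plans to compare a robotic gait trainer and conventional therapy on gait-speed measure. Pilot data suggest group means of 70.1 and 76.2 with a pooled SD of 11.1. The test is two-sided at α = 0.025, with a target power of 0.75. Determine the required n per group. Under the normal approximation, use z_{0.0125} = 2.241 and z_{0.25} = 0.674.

Cohen's d = |M₁ − M₂| / SD_pooled = |70.1 − 76.2| / 11.1 = 6.1 / 11.1 = 0.550.
For two independent groups with equal n: n = 2·((z_{α/2} + z_β) / d)².
z_{α/2} + z_β = 2.241 + 0.674 = 2.915.
n = 2 × (2.915 / 0.550)² = 2 × 5.300² = 2 × 28.09 = 56.2.
Round up to the next whole participant.

n = 57 per group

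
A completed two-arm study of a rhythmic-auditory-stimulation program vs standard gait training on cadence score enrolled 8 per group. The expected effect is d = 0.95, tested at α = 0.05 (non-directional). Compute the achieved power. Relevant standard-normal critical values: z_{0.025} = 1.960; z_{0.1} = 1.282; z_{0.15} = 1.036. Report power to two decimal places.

For two equal groups, power = Φ(d·√(n/2) − z_{α/2}).
d·√(n/2) = 0.95 × √(8/2) = 0.95 × 2.000 = 1.900.
z_β = 1.900 − 1.960 = -0.060.
Power = Φ(-0.060) = 0.476.

power ≈ 0.48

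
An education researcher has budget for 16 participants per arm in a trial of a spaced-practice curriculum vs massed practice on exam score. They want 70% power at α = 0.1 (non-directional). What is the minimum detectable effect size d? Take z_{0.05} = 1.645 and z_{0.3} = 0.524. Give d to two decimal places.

For two independent groups of n = 16 each: d_min = (z_{α/2} + z_β)·√(2/n).
z-sum = 1.645 + 0.524 = 2.169.
d_min = 2.169 × √(2/16) = 2.169 × 0.3536 = 0.767.

d_min ≈ 0.77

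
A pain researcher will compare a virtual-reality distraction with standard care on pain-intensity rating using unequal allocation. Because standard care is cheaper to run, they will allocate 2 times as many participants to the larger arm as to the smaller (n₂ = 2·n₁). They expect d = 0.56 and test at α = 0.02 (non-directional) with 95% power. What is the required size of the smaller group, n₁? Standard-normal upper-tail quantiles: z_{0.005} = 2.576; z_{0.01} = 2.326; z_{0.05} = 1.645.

With allocation ratio k = n₂/n₁ = 2, Var(x̄₁−x̄₂) = σ²(1/n₁ + 1/(k·n₁)) = σ²·(k+1)/(k·n₁).
So n₁ = (1 + 1/k)·((z_{α/2} + z_β)/d)² = 1.500 × (3.971/0.56)².
n₁ = 1.500 × 50.28 = 75.4.
Round up: n₁ = 76, giving n₂ = 2 × 76 = 152.

n₁ = 76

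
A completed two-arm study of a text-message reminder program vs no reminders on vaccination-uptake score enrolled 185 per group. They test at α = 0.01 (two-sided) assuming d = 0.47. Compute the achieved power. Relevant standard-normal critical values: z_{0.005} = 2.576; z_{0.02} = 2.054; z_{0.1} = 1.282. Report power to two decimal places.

For two equal groups, power = Φ(d·√(n/2) − z_{α/2}).
d·√(n/2) = 0.47 × √(185/2) = 0.47 × 9.618 = 4.520.
z_β = 4.520 − 2.576 = 1.944.
Power = Φ(1.944) = 0.974.

power ≈ 0.97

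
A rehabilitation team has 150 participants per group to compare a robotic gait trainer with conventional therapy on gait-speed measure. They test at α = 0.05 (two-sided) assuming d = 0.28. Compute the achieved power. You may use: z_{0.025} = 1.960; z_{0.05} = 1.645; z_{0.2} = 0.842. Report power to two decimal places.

For two equal groups, power = Φ(d·√(n/2) − z_{α/2}).
d·√(n/2) = 0.28 × √(150/2) = 0.28 × 8.660 = 2.425.
z_β = 2.425 − 1.960 = 0.465.
Power = Φ(0.465) = 0.679.

power ≈ 0.68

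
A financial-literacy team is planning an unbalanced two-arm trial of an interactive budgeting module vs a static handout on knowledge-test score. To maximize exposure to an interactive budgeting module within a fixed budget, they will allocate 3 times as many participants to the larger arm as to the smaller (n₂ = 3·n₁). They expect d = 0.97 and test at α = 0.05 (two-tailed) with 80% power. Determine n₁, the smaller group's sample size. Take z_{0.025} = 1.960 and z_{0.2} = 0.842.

n₁ = 12

With allocation ratio k = n₂/n₁ = 3, Var(x̄₁−x̄₂) = σ²(1/n₁ + 1/(k·n₁)) = σ²·(k+1)/(k·n₁).
So n₁ = (1 + 1/k)·((z_{α/2} + z_β)/d)² = 1.333 × (2.802/0.97)².
n₁ = 1.333 × 8.34 = 11.1.
Round up: n₁ = 12, giving n₂ = 3 × 12 = 36.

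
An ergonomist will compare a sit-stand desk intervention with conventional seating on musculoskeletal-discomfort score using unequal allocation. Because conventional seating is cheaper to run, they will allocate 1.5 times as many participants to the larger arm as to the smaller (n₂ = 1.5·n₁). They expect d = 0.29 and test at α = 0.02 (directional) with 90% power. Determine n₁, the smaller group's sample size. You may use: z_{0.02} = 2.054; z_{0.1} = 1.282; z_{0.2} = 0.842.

With allocation ratio k = n₂/n₁ = 1.5, Var(x̄₁−x̄₂) = σ²(1/n₁ + 1/(k·n₁)) = σ²·(k+1)/(k·n₁).
So n₁ = (1 + 1/k)·((z_{α} + z_β)/d)² = 1.667 × (3.336/0.29)².
n₁ = 1.667 × 132.33 = 220.5.
Round up: n₁ = 221, giving n₂ = ⌈1.5 × 221⌉ = ⌈331.5⌉ = 332.

n₁ = 221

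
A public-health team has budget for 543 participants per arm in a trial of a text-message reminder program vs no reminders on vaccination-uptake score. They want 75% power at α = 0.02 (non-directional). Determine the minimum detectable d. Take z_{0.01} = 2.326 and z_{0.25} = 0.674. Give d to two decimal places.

d_min ≈ 0.18

For two independent groups of n = 543 each: d_min = (z_{α/2} + z_β)·√(2/n).
z-sum = 2.326 + 0.674 = 3.000.
d_min = 3.000 × √(2/543) = 3.000 × 0.0607 = 0.182.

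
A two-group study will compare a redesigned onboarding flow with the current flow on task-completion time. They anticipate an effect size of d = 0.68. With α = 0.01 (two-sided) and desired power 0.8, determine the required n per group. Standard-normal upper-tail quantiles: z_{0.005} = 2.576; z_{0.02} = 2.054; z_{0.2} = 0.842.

n = 51 per group

For two independent groups with equal n: n = 2·((z_{α/2} + z_β) / d)².
z_{α/2} + z_β = 2.576 + 0.842 = 3.418.
n = 2 × (3.418 / 0.68)² = 2 × 5.026² = 2 × 25.27 = 50.5.
Round up to the next whole participant.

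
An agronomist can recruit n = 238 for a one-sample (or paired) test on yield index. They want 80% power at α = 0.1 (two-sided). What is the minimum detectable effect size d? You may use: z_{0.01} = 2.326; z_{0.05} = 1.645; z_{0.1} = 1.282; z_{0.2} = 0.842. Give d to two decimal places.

d_min ≈ 0.16

For a single sample (or paired design) of n = 238: d_min = (z_{α/2} + z_β)/√n.
z-sum = 1.645 + 0.842 = 2.487.
d_min = 2.487 / √238 = 2.487 / 15.427 = 0.161.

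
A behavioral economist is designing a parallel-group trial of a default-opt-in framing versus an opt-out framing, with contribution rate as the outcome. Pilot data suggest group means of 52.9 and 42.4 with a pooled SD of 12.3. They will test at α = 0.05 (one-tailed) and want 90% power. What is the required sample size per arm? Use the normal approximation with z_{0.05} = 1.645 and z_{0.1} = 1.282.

n = 24 per group

Cohen's d = |M₁ − M₂| / SD_pooled = |52.9 − 42.4| / 12.3 = 10.5 / 12.3 = 0.854.
For two independent groups with equal n: n = 2·((z_{α} + z_β) / d)².
z_{α} + z_β = 1.645 + 1.282 = 2.927.
n = 2 × (2.927 / 0.854)² = 2 × 3.427² = 2 × 11.75 = 23.5.
Round up to the next whole participant.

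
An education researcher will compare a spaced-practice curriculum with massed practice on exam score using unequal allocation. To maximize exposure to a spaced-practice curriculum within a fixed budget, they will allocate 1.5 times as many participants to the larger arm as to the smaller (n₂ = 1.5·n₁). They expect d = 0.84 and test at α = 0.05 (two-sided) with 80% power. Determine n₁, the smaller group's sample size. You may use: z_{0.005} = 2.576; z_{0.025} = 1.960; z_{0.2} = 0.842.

n₁ = 19

With allocation ratio k = n₂/n₁ = 1.5, Var(x̄₁−x̄₂) = σ²(1/n₁ + 1/(k·n₁)) = σ²·(k+1)/(k·n₁).
So n₁ = (1 + 1/k)·((z_{α/2} + z_β)/d)² = 1.667 × (2.802/0.84)².
n₁ = 1.667 × 11.13 = 18.5.
Round up: n₁ = 19, giving n₂ = ⌈1.5 × 19⌉ = ⌈28.5⌉ = 29.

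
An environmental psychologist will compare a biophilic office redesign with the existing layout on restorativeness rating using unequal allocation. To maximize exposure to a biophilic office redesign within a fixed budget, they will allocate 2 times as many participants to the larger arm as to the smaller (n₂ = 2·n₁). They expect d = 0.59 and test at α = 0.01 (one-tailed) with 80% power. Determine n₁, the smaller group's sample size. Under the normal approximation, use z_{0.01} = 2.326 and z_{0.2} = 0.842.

With allocation ratio k = n₂/n₁ = 2, Var(x̄₁−x̄₂) = σ²(1/n₁ + 1/(k·n₁)) = σ²·(k+1)/(k·n₁).
So n₁ = (1 + 1/k)·((z_{α} + z_β)/d)² = 1.500 × (3.168/0.59)².
n₁ = 1.500 × 28.83 = 43.2.
Round up: n₁ = 44, giving n₂ = 2 × 44 = 88.

n₁ = 44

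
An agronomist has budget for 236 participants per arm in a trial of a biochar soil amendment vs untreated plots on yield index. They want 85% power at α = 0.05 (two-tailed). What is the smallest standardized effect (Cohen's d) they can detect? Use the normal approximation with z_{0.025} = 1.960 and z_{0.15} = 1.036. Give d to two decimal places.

d_min ≈ 0.28

For two independent groups of n = 236 each: d_min = (z_{α/2} + z_β)·√(2/n).
z-sum = 1.960 + 1.036 = 2.996.
d_min = 2.996 × √(2/236) = 2.996 × 0.0921 = 0.276.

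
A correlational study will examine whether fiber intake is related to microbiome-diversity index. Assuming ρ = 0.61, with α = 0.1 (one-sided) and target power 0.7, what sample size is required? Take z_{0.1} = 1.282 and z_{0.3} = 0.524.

n = 10

Fisher's z: C = ½·ln((1+r)/(1−r)) = ½·ln(4.1282) = 0.7089.
n = ((z_{α} + z_β)/C)² + 3.
(1.282 + 0.524) / 0.7089 = 1.806 / 0.7089 = 2.548.
n = 2.548² + 3 = 6.49 + 3 = 9.5.
Round up.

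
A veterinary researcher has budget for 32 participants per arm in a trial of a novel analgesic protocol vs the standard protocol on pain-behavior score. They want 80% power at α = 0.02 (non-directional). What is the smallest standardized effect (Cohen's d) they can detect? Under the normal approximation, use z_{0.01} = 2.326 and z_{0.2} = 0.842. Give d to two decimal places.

For two independent groups of n = 32 each: d_min = (z_{α/2} + z_β)·√(2/n).
z-sum = 2.326 + 0.842 = 3.168.
d_min = 3.168 × √(2/32) = 3.168 × 0.2500 = 0.792.

d_min ≈ 0.79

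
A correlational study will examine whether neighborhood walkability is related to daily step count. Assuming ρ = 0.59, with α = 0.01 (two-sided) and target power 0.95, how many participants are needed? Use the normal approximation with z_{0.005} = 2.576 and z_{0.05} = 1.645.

Fisher's z: C = ½·ln((1+r)/(1−r)) = ½·ln(3.8780) = 0.6777.
n = ((z_{α/2} + z_β)/C)² + 3.
(2.576 + 1.645) / 0.6777 = 4.221 / 0.6777 = 6.228.
n = 6.228² + 3 = 38.79 + 3 = 41.8.
Round up.

n = 42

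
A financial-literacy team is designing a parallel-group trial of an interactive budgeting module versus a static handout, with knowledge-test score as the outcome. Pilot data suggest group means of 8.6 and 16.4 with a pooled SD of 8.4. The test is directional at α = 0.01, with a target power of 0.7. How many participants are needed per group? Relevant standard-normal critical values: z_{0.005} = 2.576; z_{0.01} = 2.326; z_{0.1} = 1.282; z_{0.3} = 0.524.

Cohen's d = |M₁ − M₂| / SD_pooled = |8.6 − 16.4| / 8.4 = 7.8 / 8.4 = 0.929.
For two independent groups with equal n: n = 2·((z_{α} + z_β) / d)².
z_{α} + z_β = 2.326 + 0.524 = 2.850.
n = 2 × (2.850 / 0.929)² = 2 × 3.068² = 2 × 9.41 = 18.8.
Round up to the next whole participant.

n = 19 per group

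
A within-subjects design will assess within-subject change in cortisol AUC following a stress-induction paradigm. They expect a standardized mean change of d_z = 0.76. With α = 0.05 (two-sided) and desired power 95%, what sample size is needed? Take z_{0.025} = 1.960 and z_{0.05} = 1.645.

For a paired (one-sample on differences) test: n = ((z_{α/2} + z_β) / d)².
z_{α/2} + z_β = 1.960 + 1.645 = 3.605.
n = (3.605 / 0.76)² = 4.743² = 22.50.
Round up.

n = 23 pairs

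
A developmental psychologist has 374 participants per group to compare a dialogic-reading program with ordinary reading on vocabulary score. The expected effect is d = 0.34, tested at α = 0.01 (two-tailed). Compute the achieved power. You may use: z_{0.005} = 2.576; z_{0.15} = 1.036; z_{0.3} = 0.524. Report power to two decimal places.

For two equal groups, power = Φ(d·√(n/2) − z_{α/2}).
d·√(n/2) = 0.34 × √(374/2) = 0.34 × 13.675 = 4.649.
z_β = 4.649 − 2.576 = 2.073.
Power = Φ(2.073) = 0.981.

power ≈ 0.98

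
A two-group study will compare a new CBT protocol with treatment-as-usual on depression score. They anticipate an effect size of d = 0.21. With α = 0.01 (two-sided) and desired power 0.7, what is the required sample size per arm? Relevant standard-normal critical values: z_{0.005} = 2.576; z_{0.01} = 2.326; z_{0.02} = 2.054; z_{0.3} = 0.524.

n = 436 per group

For two independent groups with equal n: n = 2·((z_{α/2} + z_β) / d)².
z_{α/2} + z_β = 2.576 + 0.524 = 3.100.
n = 2 × (3.100 / 0.21)² = 2 × 14.762² = 2 × 217.91 = 435.8.
Round up to the next whole participant.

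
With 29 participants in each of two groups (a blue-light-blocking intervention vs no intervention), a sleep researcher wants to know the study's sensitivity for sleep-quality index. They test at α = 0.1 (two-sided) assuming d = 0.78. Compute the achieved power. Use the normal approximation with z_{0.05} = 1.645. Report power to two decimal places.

power ≈ 0.91

For two equal groups, power = Φ(d·√(n/2) − z_{α/2}).
d·√(n/2) = 0.78 × √(29/2) = 0.78 × 3.808 = 2.970.
z_β = 2.970 − 1.645 = 1.325.
Power = Φ(1.325) = 0.907.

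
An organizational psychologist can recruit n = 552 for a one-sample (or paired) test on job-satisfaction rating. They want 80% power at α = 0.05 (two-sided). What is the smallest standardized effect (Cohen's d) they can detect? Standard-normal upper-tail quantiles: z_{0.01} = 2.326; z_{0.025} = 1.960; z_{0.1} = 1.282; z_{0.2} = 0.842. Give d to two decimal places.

d_min ≈ 0.12

For a single sample (or paired design) of n = 552: d_min = (z_{α/2} + z_β)/√n.
z-sum = 1.960 + 0.842 = 2.802.
d_min = 2.802 / √552 = 2.802 / 23.495 = 0.119.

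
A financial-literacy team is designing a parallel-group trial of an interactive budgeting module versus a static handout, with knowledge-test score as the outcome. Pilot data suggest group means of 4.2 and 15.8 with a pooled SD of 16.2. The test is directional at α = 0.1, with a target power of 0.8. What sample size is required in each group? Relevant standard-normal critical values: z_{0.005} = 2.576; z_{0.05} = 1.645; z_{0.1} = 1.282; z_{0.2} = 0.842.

Cohen's d = |M₁ − M₂| / SD_pooled = |4.2 − 15.8| / 16.2 = 11.6 / 16.2 = 0.716.
For two independent groups with equal n: n = 2·((z_{α} + z_β) / d)².
z_{α} + z_β = 1.282 + 0.842 = 2.124.
n = 2 × (2.124 / 0.716)² = 2 × 2.966² = 2 × 8.80 = 17.6.
Round up to the next whole participant.

n = 18 per group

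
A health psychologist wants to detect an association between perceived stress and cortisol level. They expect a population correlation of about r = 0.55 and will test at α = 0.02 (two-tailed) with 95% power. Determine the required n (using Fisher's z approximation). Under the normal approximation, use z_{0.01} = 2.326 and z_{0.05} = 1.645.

Fisher's z: C = ½·ln((1+r)/(1−r)) = ½·ln(3.4444) = 0.6184.
n = ((z_{α/2} + z_β)/C)² + 3.
(2.326 + 1.645) / 0.6184 = 3.971 / 0.6184 = 6.421.
n = 6.421² + 3 = 41.23 + 3 = 44.2.
Round up.

n = 45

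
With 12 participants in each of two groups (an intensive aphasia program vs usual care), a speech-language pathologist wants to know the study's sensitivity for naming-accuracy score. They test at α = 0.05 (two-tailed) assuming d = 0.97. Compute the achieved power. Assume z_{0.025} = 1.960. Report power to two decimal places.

For two equal groups, power = Φ(d·√(n/2) − z_{α/2}).
d·√(n/2) = 0.97 × √(12/2) = 0.97 × 2.449 = 2.376.
z_β = 2.376 − 1.960 = 0.416.
Power = Φ(0.416) = 0.661.

power ≈ 0.66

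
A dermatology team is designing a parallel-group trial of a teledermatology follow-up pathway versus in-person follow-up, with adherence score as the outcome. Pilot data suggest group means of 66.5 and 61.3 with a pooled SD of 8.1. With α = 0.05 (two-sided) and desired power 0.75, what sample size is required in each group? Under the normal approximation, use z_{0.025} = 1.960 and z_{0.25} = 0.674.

Cohen's d = |M₁ − M₂| / SD_pooled = |66.5 − 61.3| / 8.1 = 5.2 / 8.1 = 0.642.
For two independent groups with equal n: n = 2·((z_{α/2} + z_β) / d)².
z_{α/2} + z_β = 1.960 + 0.674 = 2.634.
n = 2 × (2.634 / 0.642)² = 2 × 4.103² = 2 × 16.83 = 33.7.
Round up to the next whole participant.

n = 34 per group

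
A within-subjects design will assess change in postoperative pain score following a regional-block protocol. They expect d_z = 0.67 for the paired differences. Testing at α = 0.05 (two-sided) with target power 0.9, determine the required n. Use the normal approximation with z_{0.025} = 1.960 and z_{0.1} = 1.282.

n = 24 pairs

For a paired (one-sample on differences) test: n = ((z_{α/2} + z_β) / d)².
z_{α/2} + z_β = 1.960 + 1.282 = 3.242.
n = (3.242 / 0.67)² = 4.839² = 23.41.
Round up.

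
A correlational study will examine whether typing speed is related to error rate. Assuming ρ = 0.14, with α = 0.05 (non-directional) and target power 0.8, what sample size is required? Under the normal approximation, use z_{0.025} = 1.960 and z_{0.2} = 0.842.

Fisher's z: C = ½·ln((1+r)/(1−r)) = ½·ln(1.3256) = 0.1409.
n = ((z_{α/2} + z_β)/C)² + 3.
(1.960 + 0.842) / 0.1409 = 2.802 / 0.1409 = 19.886.
n = 19.886² + 3 = 395.47 + 3 = 398.5.
Round up.

n = 399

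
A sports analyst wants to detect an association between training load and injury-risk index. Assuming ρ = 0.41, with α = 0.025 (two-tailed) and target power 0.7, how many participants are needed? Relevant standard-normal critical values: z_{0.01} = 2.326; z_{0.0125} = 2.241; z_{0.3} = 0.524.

Fisher's z: C = ½·ln((1+r)/(1−r)) = ½·ln(2.3898) = 0.4356.
n = ((z_{α/2} + z_β)/C)² + 3.
(2.241 + 0.524) / 0.4356 = 2.765 / 0.4356 = 6.348.
n = 6.348² + 3 = 40.29 + 3 = 43.3.
Round up.

n = 44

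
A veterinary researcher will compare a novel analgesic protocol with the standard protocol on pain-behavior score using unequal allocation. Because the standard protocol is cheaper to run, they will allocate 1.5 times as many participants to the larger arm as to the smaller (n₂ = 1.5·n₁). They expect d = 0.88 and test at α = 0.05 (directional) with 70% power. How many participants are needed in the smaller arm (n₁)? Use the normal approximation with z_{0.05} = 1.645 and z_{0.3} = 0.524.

With allocation ratio k = n₂/n₁ = 1.5, Var(x̄₁−x̄₂) = σ²(1/n₁ + 1/(k·n₁)) = σ²·(k+1)/(k·n₁).
So n₁ = (1 + 1/k)·((z_{α} + z_β)/d)² = 1.667 × (2.169/0.88)².
n₁ = 1.667 × 6.08 = 10.1.
Round up: n₁ = 11, giving n₂ = ⌈1.5 × 11⌉ = ⌈16.5⌉ = 17.

n₁ = 11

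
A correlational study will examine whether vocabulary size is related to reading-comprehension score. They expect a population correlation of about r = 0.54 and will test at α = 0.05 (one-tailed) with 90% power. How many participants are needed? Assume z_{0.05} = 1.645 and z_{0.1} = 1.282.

Fisher's z: C = ½·ln((1+r)/(1−r)) = ½·ln(3.3478) = 0.6042.
n = ((z_{α} + z_β)/C)² + 3.
(1.645 + 1.282) / 0.6042 = 2.927 / 0.6042 = 4.844.
n = 4.844² + 3 = 23.47 + 3 = 26.5.
Round up.

n = 27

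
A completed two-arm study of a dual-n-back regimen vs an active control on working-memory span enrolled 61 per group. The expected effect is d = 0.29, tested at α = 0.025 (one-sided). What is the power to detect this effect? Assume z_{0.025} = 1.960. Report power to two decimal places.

For two equal groups, power = Φ(d·√(n/2) − z_{α}).
d·√(n/2) = 0.29 × √(61/2) = 0.29 × 5.523 = 1.602.
z_β = 1.602 − 1.960 = -0.358.
Power = Φ(-0.358) = 0.360.

power ≈ 0.36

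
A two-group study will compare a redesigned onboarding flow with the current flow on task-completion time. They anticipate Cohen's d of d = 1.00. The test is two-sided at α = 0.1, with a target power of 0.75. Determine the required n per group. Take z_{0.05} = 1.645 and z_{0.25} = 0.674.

n = 11 per group

For two independent groups with equal n: n = 2·((z_{α/2} + z_β) / d)².
z_{α/2} + z_β = 1.645 + 0.674 = 2.319.
n = 2 × (2.319 / 1.00)² = 2 × 2.319² = 2 × 5.38 = 10.8.
Round up to the next whole participant.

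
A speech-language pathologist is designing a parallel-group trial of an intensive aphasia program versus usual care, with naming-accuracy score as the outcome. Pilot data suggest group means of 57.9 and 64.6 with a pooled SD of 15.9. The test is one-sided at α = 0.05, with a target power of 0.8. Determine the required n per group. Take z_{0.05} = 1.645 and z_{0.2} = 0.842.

n = 70 per group

Cohen's d = |M₁ − M₂| / SD_pooled = |57.9 − 64.6| / 15.9 = 6.7 / 15.9 = 0.421.
For two independent groups with equal n: n = 2·((z_{α} + z_β) / d)².
z_{α} + z_β = 1.645 + 0.842 = 2.487.
n = 2 × (2.487 / 0.421)² = 2 × 5.907² = 2 × 34.90 = 69.8.
Round up to the next whole participant.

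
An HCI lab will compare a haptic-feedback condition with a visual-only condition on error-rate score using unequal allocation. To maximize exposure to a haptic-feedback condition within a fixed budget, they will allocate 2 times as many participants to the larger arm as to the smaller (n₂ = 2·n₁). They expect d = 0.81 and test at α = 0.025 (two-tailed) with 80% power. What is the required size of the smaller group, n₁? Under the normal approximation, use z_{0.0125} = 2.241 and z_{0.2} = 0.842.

n₁ = 22

With allocation ratio k = n₂/n₁ = 2, Var(x̄₁−x̄₂) = σ²(1/n₁ + 1/(k·n₁)) = σ²·(k+1)/(k·n₁).
So n₁ = (1 + 1/k)·((z_{α/2} + z_β)/d)² = 1.500 × (3.083/0.81)².
n₁ = 1.500 × 14.49 = 21.7.
Round up: n₁ = 22, giving n₂ = 2 × 22 = 44.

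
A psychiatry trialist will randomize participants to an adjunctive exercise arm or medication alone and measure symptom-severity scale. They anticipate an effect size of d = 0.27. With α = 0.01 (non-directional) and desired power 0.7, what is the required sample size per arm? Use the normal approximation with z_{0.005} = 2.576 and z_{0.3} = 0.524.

n = 264 per group

For two independent groups with equal n: n = 2·((z_{α/2} + z_β) / d)².
z_{α/2} + z_β = 2.576 + 0.524 = 3.100.
n = 2 × (3.100 / 0.27)² = 2 × 11.481² = 2 × 131.82 = 263.6.
Round up to the next whole participant.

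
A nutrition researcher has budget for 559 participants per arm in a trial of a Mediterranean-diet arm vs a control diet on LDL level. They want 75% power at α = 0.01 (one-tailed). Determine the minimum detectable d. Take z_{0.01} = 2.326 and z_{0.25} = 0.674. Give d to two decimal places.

For two independent groups of n = 559 each: d_min = (z_{α} + z_β)·√(2/n).
z-sum = 2.326 + 0.674 = 3.000.
d_min = 3.000 × √(2/559) = 3.000 × 0.0598 = 0.179.

d_min ≈ 0.18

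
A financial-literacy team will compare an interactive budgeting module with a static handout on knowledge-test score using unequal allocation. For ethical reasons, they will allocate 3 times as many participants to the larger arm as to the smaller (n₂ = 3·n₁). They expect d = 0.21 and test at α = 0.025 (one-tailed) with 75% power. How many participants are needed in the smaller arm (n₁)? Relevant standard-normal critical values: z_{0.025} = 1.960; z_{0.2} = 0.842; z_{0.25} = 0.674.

n₁ = 210

With allocation ratio k = n₂/n₁ = 3, Var(x̄₁−x̄₂) = σ²(1/n₁ + 1/(k·n₁)) = σ²·(k+1)/(k·n₁).
So n₁ = (1 + 1/k)·((z_{α} + z_β)/d)² = 1.333 × (2.634/0.21)².
n₁ = 1.333 × 157.32 = 209.8.
Round up: n₁ = 210, giving n₂ = 3 × 210 = 630.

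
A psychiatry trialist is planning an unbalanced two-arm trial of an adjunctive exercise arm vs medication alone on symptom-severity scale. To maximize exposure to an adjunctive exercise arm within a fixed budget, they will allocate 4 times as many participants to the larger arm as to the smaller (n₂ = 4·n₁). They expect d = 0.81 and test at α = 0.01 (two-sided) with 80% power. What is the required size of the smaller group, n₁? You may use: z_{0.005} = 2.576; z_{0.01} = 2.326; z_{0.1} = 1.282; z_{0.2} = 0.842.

With allocation ratio k = n₂/n₁ = 4, Var(x̄₁−x̄₂) = σ²(1/n₁ + 1/(k·n₁)) = σ²·(k+1)/(k·n₁).
So n₁ = (1 + 1/k)·((z_{α/2} + z_β)/d)² = 1.250 × (3.418/0.81)².
n₁ = 1.250 × 17.81 = 22.3.
Round up: n₁ = 23, giving n₂ = 4 × 23 = 92.

n₁ = 23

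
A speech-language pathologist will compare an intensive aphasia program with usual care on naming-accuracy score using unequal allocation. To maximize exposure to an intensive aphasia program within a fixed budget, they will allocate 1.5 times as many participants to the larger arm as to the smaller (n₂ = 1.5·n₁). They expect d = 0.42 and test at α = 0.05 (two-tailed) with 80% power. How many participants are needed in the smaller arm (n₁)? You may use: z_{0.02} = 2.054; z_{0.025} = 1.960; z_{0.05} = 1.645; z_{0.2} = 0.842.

n₁ = 75

With allocation ratio k = n₂/n₁ = 1.5, Var(x̄₁−x̄₂) = σ²(1/n₁ + 1/(k·n₁)) = σ²·(k+1)/(k·n₁).
So n₁ = (1 + 1/k)·((z_{α/2} + z_β)/d)² = 1.667 × (2.802/0.42)².
n₁ = 1.667 × 44.51 = 74.2.
Round up: n₁ = 75, giving n₂ = ⌈1.5 × 75⌉ = ⌈112.5⌉ = 113.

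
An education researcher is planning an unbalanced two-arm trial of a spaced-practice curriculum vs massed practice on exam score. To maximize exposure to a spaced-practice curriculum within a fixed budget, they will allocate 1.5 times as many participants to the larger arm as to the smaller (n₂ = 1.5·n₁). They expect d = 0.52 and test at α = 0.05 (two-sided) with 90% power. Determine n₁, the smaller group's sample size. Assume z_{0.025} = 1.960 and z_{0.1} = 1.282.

n₁ = 65

With allocation ratio k = n₂/n₁ = 1.5, Var(x̄₁−x̄₂) = σ²(1/n₁ + 1/(k·n₁)) = σ²·(k+1)/(k·n₁).
So n₁ = (1 + 1/k)·((z_{α/2} + z_β)/d)² = 1.667 × (3.242/0.52)².
n₁ = 1.667 × 38.87 = 64.8.
Round up: n₁ = 65, giving n₂ = ⌈1.5 × 65⌉ = ⌈97.5⌉ = 98.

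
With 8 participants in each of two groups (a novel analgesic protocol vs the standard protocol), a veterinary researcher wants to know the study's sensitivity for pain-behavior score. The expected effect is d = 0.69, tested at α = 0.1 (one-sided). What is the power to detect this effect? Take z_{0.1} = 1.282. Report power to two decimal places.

For two equal groups, power = Φ(d·√(n/2) − z_{α}).
d·√(n/2) = 0.69 × √(8/2) = 0.69 × 2.000 = 1.380.
z_β = 1.380 − 1.282 = 0.098.
Power = Φ(0.098) = 0.539.

power ≈ 0.54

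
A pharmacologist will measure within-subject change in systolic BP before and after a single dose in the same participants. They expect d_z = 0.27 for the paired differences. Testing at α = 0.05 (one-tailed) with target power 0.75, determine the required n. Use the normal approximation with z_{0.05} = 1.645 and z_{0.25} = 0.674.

For a paired (one-sample on differences) test: n = ((z_{α} + z_β) / d)².
z_{α} + z_β = 1.645 + 0.674 = 2.319.
n = (2.319 / 0.27)² = 8.589² = 73.77.
Round up.

n = 74 pairs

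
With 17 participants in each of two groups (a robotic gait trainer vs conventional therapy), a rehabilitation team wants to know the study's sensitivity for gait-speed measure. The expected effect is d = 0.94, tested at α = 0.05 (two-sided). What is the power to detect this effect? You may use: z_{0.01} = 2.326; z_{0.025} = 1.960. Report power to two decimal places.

power ≈ 0.78

For two equal groups, power = Φ(d·√(n/2) − z_{α/2}).
d·√(n/2) = 0.94 × √(17/2) = 0.94 × 2.915 = 2.741.
z_β = 2.741 − 1.960 = 0.781.
Power = Φ(0.781) = 0.782.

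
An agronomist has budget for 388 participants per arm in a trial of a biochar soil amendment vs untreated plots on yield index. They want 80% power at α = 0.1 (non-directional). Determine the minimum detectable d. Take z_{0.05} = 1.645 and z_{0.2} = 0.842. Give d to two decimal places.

For two independent groups of n = 388 each: d_min = (z_{α/2} + z_β)·√(2/n).
z-sum = 1.645 + 0.842 = 2.487.
d_min = 2.487 × √(2/388) = 2.487 × 0.0718 = 0.179.

d_min ≈ 0.18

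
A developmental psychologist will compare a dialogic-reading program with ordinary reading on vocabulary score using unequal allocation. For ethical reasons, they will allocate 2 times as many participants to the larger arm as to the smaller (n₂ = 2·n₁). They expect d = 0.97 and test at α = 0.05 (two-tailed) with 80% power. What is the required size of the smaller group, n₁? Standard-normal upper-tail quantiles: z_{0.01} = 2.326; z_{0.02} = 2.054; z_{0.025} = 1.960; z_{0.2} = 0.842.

With allocation ratio k = n₂/n₁ = 2, Var(x̄₁−x̄₂) = σ²(1/n₁ + 1/(k·n₁)) = σ²·(k+1)/(k·n₁).
So n₁ = (1 + 1/k)·((z_{α/2} + z_β)/d)² = 1.500 × (2.802/0.97)².
n₁ = 1.500 × 8.34 = 12.5.
Round up: n₁ = 13, giving n₂ = 2 × 13 = 26.

n₁ = 13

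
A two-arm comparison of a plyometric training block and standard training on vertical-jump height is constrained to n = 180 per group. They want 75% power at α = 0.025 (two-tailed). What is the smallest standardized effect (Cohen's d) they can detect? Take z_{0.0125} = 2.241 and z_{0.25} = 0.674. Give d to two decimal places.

For two independent groups of n = 180 each: d_min = (z_{α/2} + z_β)·√(2/n).
z-sum = 2.241 + 0.674 = 2.915.
d_min = 2.915 × √(2/180) = 2.915 × 0.1054 = 0.307.

d_min ≈ 0.31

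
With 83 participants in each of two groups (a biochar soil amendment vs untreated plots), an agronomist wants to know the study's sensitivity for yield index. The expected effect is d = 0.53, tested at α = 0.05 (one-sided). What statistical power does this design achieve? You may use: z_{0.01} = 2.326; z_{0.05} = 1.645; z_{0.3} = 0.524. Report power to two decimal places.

For two equal groups, power = Φ(d·√(n/2) − z_{α}).
d·√(n/2) = 0.53 × √(83/2) = 0.53 × 6.442 = 3.414.
z_β = 3.414 − 1.645 = 1.769.
Power = Φ(1.769) = 0.962.

power ≈ 0.96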